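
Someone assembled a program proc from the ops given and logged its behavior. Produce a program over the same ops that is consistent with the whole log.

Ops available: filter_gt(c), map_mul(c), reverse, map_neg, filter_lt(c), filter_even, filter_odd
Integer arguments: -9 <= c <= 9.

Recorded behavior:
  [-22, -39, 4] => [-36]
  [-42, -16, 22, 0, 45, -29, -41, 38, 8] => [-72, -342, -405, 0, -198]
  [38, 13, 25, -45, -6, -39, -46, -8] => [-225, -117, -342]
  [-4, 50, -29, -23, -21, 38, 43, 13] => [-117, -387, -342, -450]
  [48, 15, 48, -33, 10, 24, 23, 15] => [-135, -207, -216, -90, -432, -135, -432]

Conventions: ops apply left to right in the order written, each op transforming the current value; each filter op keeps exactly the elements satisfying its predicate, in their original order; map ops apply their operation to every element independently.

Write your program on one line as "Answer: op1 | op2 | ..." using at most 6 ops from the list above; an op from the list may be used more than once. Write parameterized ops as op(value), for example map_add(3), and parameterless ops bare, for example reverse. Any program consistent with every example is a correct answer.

reverse | map_mul(-1) | map_mul(3) | filter_lt(9) | map_neg | map_mul(-3)

Check, running the answer program on each example:
  [-22, -39, 4] -> [4, -39, -22] -> [-4, 39, 22] -> [-12, 117, 66] -> [-12] -> [12] -> [-36]
  [-42, -16, 22, 0, 45, -29, -41, 38, 8] -> [8, 38, -41, -29, 45, 0, 22, -16, -42] -> [-8, -38, 41, 29, -45, 0, -22, 16, 42] -> [-24, -114, 123, 87, -135, 0, -66, 48, 126] -> [-24, -114, -135, 0, -66] -> [24, 114, 135, 0, 66] -> [-72, -342, -405, 0, -198]
  [38, 13, 25, -45, -6, -39, -46, -8] -> [-8, -46, -39, -6, -45, 25, 13, 38] -> [8, 46, 39, 6, 45, -25, -13, -38] -> [24, 138, 117, 18, 135, -75, -39, -114] -> [-75, -39, -114] -> [75, 39, 114] -> [-225, -117, -342]
  [-4, 50, -29, -23, -21, 38, 43, 13] -> [13, 43, 38, -21, -23, -29, 50, -4] -> [-13, -43, -38, 21, 23, 29, -50, 4] -> [-39, -129, -114, 63, 69, 87, -150, 12] -> [-39, -129, -114, -150] -> [39, 129, 114, 150] -> [-117, -387, -342, -450]
  [48, 15, 48, -33, 10, 24, 23, 15] -> [15, 23, 24, 10, -33, 48, 15, 48] -> [-15, -23, -24, -10, 33, -48, -15, -48] -> [-45, -69, -72, -30, 99, -144, -45, -144] -> [-45, -69, -72, -30, -144, -45, -144] -> [45, 69, 72, 30, 144, 45, 144] -> [-135, -207, -216, -90, -432, -135, -432]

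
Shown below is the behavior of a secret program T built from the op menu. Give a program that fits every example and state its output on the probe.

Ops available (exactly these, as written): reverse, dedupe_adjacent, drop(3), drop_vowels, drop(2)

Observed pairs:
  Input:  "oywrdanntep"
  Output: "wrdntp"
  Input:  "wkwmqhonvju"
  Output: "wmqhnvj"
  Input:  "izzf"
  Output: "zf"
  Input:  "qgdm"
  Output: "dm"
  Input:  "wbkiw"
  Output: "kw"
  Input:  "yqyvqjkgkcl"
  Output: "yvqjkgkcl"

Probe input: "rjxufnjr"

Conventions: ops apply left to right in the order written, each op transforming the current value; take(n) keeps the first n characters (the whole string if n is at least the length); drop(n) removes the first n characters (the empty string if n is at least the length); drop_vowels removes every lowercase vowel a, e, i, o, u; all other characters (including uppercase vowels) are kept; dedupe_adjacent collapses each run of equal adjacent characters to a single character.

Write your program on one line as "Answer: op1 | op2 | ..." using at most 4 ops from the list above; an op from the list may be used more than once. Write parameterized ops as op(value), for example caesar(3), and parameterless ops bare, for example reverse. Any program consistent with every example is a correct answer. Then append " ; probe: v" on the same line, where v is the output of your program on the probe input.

drop(2) | drop_vowels | dedupe_adjacent ; probe: "xfnjr"

Check, running the answer program on each example:
  "oywrdanntep" -> "wrdanntep" -> "wrdnntp" -> "wrdntp"
  "wkwmqhonvju" -> "wmqhonvju" -> "wmqhnvj" -> "wmqhnvj"
  "izzf" -> "zf" -> "zf" -> "zf"
  "qgdm" -> "dm" -> "dm" -> "dm"
  "wbkiw" -> "kiw" -> "kw" -> "kw"
  "yqyvqjkgkcl" -> "yvqjkgkcl" -> "yvqjkgkcl" -> "yvqjkgkcl"
  probe: "rjxufnjr" -> "xufnjr" -> "xfnjr" -> "xfnjr"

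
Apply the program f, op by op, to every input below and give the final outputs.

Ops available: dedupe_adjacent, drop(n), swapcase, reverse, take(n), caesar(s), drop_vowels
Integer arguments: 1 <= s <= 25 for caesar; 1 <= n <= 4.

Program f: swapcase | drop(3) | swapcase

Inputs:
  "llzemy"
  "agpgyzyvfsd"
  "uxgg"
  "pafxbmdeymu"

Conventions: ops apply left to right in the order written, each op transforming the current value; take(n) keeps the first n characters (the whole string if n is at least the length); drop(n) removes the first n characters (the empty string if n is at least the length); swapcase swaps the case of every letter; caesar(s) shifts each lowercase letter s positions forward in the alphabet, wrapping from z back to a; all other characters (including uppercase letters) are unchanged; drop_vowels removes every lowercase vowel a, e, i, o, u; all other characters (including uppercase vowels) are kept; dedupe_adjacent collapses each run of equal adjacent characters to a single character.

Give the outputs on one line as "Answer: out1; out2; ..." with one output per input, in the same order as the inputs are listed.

Execution, op by op:
  "llzemy" -> "LLZEMY" -> "EMY" -> "emy"
  "agpgyzyvfsd" -> "AGPGYZYVFSD" -> "GYZYVFSD" -> "gyzyvfsd"
  "uxgg" -> "UXGG" -> "G" -> "g"
  "pafxbmdeymu" -> "PAFXBMDEYMU" -> "XBMDEYMU" -> "xbmdeymu"

"emy"; "gyzyvfsd"; "g"; "xbmdeymu"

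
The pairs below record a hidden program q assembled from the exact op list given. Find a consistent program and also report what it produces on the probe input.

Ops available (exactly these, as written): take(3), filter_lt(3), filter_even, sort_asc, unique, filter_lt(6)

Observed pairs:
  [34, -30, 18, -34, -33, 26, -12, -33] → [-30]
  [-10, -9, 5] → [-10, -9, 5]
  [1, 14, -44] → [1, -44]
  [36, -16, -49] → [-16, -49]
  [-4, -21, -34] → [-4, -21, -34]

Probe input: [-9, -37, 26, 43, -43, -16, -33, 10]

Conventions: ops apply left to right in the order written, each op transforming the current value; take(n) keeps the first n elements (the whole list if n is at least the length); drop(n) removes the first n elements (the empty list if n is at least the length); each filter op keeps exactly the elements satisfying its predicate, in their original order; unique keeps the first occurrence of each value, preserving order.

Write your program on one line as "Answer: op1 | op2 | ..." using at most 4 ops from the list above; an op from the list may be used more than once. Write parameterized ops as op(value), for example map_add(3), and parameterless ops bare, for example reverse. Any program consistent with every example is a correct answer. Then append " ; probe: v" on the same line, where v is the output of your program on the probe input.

unique | take(3) | filter_lt(6) ; probe: [-9, -37]

Check, running the answer program on each example:
  [34, -30, 18, -34, -33, 26, -12, -33] -> [34, -30, 18, -34, -33, 26, -12] -> [34, -30, 18] -> [-30]
  [-10, -9, 5] -> [-10, -9, 5] -> [-10, -9, 5] -> [-10, -9, 5]
  [1, 14, -44] -> [1, 14, -44] -> [1, 14, -44] -> [1, -44]
  [36, -16, -49] -> [36, -16, -49] -> [36, -16, -49] -> [-16, -49]
  [-4, -21, -34] -> [-4, -21, -34] -> [-4, -21, -34] -> [-4, -21, -34]
  probe: [-9, -37, 26, 43, -43, -16, -33, 10] -> [-9, -37, 26, 43, -43, -16, -33, 10] -> [-9, -37, 26] -> [-9, -37]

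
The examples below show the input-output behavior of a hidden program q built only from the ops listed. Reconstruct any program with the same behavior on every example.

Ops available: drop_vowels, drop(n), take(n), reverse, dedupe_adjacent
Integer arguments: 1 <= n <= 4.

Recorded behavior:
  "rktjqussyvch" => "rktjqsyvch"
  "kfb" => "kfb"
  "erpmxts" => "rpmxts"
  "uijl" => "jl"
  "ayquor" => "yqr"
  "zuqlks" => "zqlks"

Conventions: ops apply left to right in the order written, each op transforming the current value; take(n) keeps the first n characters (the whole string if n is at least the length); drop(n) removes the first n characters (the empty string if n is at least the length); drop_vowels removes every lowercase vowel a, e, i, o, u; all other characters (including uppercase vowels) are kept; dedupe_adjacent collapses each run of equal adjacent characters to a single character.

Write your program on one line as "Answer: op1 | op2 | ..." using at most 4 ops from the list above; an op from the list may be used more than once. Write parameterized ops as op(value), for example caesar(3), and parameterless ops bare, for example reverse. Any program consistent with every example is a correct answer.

dedupe_adjacent | reverse | drop_vowels | reverse

Check, running the answer program on each example:
  "rktjqussyvch" -> "rktjqusyvch" -> "hcvysuqjtkr" -> "hcvysqjtkr" -> "rktjqsyvch"
  "kfb" -> "kfb" -> "bfk" -> "bfk" -> "kfb"
  "erpmxts" -> "erpmxts" -> "stxmpre" -> "stxmpr" -> "rpmxts"
  "uijl" -> "uijl" -> "ljiu" -> "lj" -> "jl"
  "ayquor" -> "ayquor" -> "rouqya" -> "rqy" -> "yqr"
  "zuqlks" -> "zuqlks" -> "sklquz" -> "sklqz" -> "zqlks"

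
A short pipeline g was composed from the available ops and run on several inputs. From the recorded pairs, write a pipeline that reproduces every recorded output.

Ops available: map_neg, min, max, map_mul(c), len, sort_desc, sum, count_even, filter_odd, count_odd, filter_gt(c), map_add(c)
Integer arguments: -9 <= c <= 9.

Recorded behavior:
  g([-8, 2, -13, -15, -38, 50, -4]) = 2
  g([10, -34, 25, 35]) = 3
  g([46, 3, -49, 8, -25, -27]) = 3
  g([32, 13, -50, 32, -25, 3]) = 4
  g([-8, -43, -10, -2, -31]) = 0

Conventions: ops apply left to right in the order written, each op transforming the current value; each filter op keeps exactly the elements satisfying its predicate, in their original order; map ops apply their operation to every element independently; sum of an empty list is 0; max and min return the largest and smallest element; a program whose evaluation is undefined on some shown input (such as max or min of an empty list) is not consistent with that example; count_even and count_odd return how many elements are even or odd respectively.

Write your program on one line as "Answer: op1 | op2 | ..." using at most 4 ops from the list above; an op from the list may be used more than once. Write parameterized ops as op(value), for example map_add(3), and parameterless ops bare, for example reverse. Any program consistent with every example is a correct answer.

filter_gt(1) | sort_desc | map_add(-3) | len

Check, running the answer program on each example:
  [-8, 2, -13, -15, -38, 50, -4] -> [2, 50] -> [50, 2] -> [47, -1] -> 2
  [10, -34, 25, 35] -> [10, 25, 35] -> [35, 25, 10] -> [32, 22, 7] -> 3
  [46, 3, -49, 8, -25, -27] -> [46, 3, 8] -> [46, 8, 3] -> [43, 5, 0] -> 3
  [32, 13, -50, 32, -25, 3] -> [32, 13, 32, 3] -> [32, 32, 13, 3] -> [29, 29, 10, 0] -> 4
  [-8, -43, -10, -2, -31] -> [] -> [] -> [] -> 0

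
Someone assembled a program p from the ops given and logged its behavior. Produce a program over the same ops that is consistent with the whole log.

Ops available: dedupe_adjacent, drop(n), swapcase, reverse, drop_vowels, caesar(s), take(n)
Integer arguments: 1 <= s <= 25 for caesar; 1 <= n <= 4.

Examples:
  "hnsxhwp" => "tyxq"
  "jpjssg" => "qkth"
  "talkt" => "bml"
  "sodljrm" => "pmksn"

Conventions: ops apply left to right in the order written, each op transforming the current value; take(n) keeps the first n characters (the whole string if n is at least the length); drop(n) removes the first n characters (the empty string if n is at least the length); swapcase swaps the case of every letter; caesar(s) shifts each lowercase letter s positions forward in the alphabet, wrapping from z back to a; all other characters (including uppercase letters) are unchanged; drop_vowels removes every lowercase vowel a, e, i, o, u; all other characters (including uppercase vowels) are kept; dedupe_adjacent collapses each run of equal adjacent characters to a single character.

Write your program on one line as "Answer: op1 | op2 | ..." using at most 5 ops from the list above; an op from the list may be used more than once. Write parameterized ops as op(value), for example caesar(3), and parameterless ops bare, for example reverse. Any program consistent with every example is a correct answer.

caesar(13) | caesar(14) | drop(1) | drop_vowels | dedupe_adjacent

Check, running the answer program on each example:
  "hnsxhwp" -> "uafkujc" -> "iotyixq" -> "otyixq" -> "tyxq" -> "tyxq"
  "jpjssg" -> "wcwfft" -> "kqktth" -> "qktth" -> "qktth" -> "qkth"
  "talkt" -> "gnyxg" -> "ubmlu" -> "bmlu" -> "bml" -> "bml"
  "sodljrm" -> "fbqywez" -> "tpemksn" -> "pemksn" -> "pmksn" -> "pmksn"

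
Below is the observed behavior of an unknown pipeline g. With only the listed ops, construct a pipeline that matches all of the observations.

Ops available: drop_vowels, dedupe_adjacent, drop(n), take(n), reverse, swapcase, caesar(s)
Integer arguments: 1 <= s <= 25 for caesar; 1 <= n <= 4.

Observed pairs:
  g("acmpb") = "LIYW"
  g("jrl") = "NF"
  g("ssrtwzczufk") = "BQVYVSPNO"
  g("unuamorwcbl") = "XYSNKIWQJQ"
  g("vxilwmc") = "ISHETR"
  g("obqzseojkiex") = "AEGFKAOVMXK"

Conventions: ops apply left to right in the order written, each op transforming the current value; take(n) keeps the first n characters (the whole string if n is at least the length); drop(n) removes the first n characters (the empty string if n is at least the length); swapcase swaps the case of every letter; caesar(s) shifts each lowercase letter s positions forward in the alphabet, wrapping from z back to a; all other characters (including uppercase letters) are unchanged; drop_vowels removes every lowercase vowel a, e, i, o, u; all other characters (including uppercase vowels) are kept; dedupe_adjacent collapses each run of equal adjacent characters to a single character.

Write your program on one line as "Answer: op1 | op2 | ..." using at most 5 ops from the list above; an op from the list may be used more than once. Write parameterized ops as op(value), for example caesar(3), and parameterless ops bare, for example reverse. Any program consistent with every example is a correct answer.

caesar(22) | dedupe_adjacent | reverse | drop(1) | swapcase

Check, running the answer program on each example:
  "acmpb" -> "wyilx" -> "wyilx" -> "xliyw" -> "liyw" -> "LIYW"
  "jrl" -> "fnh" -> "fnh" -> "hnf" -> "nf" -> "NF"
  "ssrtwzczufk" -> "oonpsvyvqbg" -> "onpsvyvqbg" -> "gbqvyvspno" -> "bqvyvspno" -> "BQVYVSPNO"
  "unuamorwcbl" -> "qjqwiknsyxh" -> "qjqwiknsyxh" -> "hxysnkiwqjq" -> "xysnkiwqjq" -> "XYSNKIWQJQ"
  "vxilwmc" -> "rtehsiy" -> "rtehsiy" -> "yishetr" -> "ishetr" -> "ISHETR"
  "obqzseojkiex" -> "kxmvoakfgeat" -> "kxmvoakfgeat" -> "taegfkaovmxk" -> "aegfkaovmxk" -> "AEGFKAOVMXK"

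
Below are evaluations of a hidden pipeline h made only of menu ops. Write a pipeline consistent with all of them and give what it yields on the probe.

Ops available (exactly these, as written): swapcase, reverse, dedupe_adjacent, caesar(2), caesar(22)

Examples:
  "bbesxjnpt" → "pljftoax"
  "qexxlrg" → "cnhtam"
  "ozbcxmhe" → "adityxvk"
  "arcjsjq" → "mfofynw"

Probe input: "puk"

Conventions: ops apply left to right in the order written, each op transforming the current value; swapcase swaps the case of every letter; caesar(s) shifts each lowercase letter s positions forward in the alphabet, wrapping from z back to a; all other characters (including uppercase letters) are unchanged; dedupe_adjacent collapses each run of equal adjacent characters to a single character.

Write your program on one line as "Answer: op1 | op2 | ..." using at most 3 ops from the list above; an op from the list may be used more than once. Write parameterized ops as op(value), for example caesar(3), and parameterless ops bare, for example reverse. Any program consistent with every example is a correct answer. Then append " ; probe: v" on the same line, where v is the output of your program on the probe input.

caesar(22) | reverse | dedupe_adjacent ; probe: "gql"

Check, running the answer program on each example:
  "bbesxjnpt" -> "xxaotfjlp" -> "pljftoaxx" -> "pljftoax"
  "qexxlrg" -> "matthnc" -> "cnhttam" -> "cnhtam"
  "ozbcxmhe" -> "kvxytida" -> "adityxvk" -> "adityxvk"
  "arcjsjq" -> "wnyfofm" -> "mfofynw" -> "mfofynw"
  probe: "puk" -> "lqg" -> "gql" -> "gql"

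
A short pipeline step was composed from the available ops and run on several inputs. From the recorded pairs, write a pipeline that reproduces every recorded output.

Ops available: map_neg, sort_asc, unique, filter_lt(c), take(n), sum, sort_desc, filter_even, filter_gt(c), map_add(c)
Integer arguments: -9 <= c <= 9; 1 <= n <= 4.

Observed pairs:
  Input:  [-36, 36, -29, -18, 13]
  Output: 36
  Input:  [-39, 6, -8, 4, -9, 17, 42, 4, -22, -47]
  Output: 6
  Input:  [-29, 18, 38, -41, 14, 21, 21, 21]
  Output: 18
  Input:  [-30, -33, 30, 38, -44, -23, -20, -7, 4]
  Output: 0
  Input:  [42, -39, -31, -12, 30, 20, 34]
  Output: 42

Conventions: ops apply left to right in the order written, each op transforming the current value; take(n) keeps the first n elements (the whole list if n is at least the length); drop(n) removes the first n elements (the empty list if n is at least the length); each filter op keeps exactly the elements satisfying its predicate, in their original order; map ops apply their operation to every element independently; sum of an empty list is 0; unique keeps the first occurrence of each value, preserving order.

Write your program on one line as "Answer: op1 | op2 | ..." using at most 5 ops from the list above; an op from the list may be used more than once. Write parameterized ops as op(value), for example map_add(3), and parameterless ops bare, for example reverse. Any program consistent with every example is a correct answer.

take(2) | sort_asc | filter_gt(0) | sum

Check, running the answer program on each example:
  [-36, 36, -29, -18, 13] -> [-36, 36] -> [-36, 36] -> [36] -> 36
  [-39, 6, -8, 4, -9, 17, 42, 4, -22, -47] -> [-39, 6] -> [-39, 6] -> [6] -> 6
  [-29, 18, 38, -41, 14, 21, 21, 21] -> [-29, 18] -> [-29, 18] -> [18] -> 18
  [-30, -33, 30, 38, -44, -23, -20, -7, 4] -> [-30, -33] -> [-33, -30] -> [] -> 0
  [42, -39, -31, -12, 30, 20, 34] -> [42, -39] -> [-39, 42] -> [42] -> 42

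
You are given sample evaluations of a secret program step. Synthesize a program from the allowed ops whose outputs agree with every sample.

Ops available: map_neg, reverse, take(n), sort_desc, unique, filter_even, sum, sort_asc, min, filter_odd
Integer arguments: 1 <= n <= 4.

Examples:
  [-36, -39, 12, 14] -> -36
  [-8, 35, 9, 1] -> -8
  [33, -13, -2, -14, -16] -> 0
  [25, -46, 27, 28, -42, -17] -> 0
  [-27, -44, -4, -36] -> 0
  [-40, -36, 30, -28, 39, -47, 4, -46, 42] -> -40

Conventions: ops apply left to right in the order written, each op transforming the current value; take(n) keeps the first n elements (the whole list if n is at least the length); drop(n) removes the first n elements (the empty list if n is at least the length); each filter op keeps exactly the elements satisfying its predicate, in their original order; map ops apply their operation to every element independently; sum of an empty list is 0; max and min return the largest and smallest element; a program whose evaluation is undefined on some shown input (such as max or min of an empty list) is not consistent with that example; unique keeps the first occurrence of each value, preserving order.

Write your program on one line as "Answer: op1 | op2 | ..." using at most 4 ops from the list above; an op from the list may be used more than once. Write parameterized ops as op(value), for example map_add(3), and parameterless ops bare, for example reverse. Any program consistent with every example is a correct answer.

take(1) | filter_even | sum

Check, running the answer program on each example:
  [-36, -39, 12, 14] -> [-36] -> [-36] -> -36
  [-8, 35, 9, 1] -> [-8] -> [-8] -> -8
  [33, -13, -2, -14, -16] -> [33] -> [] -> 0
  [25, -46, 27, 28, -42, -17] -> [25] -> [] -> 0
  [-27, -44, -4, -36] -> [-27] -> [] -> 0
  [-40, -36, 30, -28, 39, -47, 4, -46, 42] -> [-40] -> [-40] -> -40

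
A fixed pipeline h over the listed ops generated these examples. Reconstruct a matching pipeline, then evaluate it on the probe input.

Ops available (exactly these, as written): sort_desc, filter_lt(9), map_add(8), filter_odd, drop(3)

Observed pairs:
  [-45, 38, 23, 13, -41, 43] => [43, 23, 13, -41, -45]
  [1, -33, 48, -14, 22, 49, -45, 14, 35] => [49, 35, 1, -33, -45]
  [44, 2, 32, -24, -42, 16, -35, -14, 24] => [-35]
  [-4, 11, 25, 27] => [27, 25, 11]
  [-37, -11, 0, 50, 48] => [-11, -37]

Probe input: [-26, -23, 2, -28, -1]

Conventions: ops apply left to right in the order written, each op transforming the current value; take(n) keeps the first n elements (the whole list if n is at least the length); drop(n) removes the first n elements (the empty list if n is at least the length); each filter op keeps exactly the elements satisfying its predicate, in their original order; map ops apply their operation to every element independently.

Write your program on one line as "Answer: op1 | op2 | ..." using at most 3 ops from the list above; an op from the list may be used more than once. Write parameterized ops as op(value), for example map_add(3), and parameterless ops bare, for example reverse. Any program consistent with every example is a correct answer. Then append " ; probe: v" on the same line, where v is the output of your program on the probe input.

filter_odd | sort_desc ; probe: [-1, -23]

Check, running the answer program on each example:
  [-45, 38, 23, 13, -41, 43] -> [-45, 23, 13, -41, 43] -> [43, 23, 13, -41, -45]
  [1, -33, 48, -14, 22, 49, -45, 14, 35] -> [1, -33, 49, -45, 35] -> [49, 35, 1, -33, -45]
  [44, 2, 32, -24, -42, 16, -35, -14, 24] -> [-35] -> [-35]
  [-4, 11, 25, 27] -> [11, 25, 27] -> [27, 25, 11]
  [-37, -11, 0, 50, 48] -> [-37, -11] -> [-11, -37]
  probe: [-26, -23, 2, -28, -1] -> [-23, -1] -> [-1, -23]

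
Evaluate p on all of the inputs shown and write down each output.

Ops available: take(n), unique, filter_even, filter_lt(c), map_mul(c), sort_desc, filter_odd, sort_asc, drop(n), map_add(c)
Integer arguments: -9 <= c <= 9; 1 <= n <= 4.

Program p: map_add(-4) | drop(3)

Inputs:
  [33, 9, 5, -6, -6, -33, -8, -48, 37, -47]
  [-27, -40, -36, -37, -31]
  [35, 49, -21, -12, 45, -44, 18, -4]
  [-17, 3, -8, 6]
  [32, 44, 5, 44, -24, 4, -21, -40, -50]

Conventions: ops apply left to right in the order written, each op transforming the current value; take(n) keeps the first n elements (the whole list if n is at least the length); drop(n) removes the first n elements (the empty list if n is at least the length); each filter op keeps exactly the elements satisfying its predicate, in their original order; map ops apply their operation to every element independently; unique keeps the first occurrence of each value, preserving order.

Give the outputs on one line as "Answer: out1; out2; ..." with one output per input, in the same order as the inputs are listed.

Execution, op by op:
  [33, 9, 5, -6, -6, -33, -8, -48, 37, -47] -> [29, 5, 1, -10, -10, -37, -12, -52, 33, -51] -> [-10, -10, -37, -12, -52, 33, -51]
  [-27, -40, -36, -37, -31] -> [-31, -44, -40, -41, -35] -> [-41, -35]
  [35, 49, -21, -12, 45, -44, 18, -4] -> [31, 45, -25, -16, 41, -48, 14, -8] -> [-16, 41, -48, 14, -8]
  [-17, 3, -8, 6] -> [-21, -1, -12, 2] -> [2]
  [32, 44, 5, 44, -24, 4, -21, -40, -50] -> [28, 40, 1, 40, -28, 0, -25, -44, -54] -> [40, -28, 0, -25, -44, -54]

[-10, -10, -37, -12, -52, 33, -51]; [-41, -35]; [-16, 41, -48, 14, -8]; [2]; [40, -28, 0, -25, -44, -54]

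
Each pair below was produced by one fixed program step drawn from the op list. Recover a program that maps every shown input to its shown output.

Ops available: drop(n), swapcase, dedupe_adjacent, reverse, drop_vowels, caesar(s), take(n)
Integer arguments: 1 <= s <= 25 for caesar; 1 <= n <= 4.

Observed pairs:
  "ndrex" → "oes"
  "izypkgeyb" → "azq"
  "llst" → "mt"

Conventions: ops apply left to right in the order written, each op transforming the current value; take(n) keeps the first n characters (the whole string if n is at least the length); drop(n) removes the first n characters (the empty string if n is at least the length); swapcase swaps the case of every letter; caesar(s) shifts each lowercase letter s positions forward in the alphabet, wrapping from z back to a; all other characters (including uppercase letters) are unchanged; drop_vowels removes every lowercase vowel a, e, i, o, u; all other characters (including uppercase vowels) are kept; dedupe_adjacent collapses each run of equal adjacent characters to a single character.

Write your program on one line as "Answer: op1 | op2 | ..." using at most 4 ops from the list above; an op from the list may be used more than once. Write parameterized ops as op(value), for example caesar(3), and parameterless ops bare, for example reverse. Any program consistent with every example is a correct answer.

drop_vowels | take(3) | caesar(1) | dedupe_adjacent

Check, running the answer program on each example:
  "ndrex" -> "ndrx" -> "ndr" -> "oes" -> "oes"
  "izypkgeyb" -> "zypkgyb" -> "zyp" -> "azq" -> "azq"
  "llst" -> "llst" -> "lls" -> "mmt" -> "mt"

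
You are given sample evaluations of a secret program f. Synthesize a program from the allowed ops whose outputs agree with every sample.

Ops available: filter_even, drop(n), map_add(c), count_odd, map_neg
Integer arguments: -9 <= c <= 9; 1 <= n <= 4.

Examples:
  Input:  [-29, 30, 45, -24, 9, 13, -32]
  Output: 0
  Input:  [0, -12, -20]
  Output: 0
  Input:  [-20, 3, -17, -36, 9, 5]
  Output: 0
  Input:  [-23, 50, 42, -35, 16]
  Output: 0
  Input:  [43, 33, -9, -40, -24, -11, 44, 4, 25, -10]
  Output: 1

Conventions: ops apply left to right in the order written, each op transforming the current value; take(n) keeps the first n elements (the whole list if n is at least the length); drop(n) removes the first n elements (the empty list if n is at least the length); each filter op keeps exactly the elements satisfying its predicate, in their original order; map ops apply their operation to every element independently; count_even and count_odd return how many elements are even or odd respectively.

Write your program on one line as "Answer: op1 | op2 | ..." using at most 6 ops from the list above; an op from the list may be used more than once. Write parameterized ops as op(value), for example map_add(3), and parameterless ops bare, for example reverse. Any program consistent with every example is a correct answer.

filter_even | map_add(-2) | map_add(1) | drop(4) | count_odd

Check, running the answer program on each example:
  [-29, 30, 45, -24, 9, 13, -32] -> [30, -24, -32] -> [28, -26, -34] -> [29, -25, -33] -> [] -> 0
  [0, -12, -20] -> [0, -12, -20] -> [-2, -14, -22] -> [-1, -13, -21] -> [] -> 0
  [-20, 3, -17, -36, 9, 5] -> [-20, -36] -> [-22, -38] -> [-21, -37] -> [] -> 0
  [-23, 50, 42, -35, 16] -> [50, 42, 16] -> [48, 40, 14] -> [49, 41, 15] -> [] -> 0
  [43, 33, -9, -40, -24, -11, 44, 4, 25, -10] -> [-40, -24, 44, 4, -10] -> [-42, -26, 42, 2, -12] -> [-41, -25, 43, 3, -11] -> [-11] -> 1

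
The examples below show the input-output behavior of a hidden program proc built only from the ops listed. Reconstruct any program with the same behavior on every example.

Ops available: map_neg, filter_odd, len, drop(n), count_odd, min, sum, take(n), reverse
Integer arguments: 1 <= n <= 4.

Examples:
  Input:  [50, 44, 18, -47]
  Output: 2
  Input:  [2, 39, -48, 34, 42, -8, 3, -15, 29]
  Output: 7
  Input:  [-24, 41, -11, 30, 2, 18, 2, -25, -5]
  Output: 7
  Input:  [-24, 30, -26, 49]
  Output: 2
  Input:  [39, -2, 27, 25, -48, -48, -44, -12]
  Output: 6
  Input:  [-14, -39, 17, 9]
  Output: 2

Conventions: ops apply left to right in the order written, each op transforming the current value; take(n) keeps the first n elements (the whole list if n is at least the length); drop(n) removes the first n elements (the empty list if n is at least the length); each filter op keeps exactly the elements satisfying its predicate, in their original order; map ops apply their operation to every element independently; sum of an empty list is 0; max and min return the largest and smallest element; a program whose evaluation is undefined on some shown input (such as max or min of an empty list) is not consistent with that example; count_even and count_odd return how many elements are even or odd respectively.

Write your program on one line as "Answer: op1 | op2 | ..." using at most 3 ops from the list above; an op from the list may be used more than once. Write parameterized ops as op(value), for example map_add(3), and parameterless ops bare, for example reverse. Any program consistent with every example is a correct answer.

drop(2) | len

Check, running the answer program on each example:
  [50, 44, 18, -47] -> [18, -47] -> 2
  [2, 39, -48, 34, 42, -8, 3, -15, 29] -> [-48, 34, 42, -8, 3, -15, 29] -> 7
  [-24, 41, -11, 30, 2, 18, 2, -25, -5] -> [-11, 30, 2, 18, 2, -25, -5] -> 7
  [-24, 30, -26, 49] -> [-26, 49] -> 2
  [39, -2, 27, 25, -48, -48, -44, -12] -> [27, 25, -48, -48, -44, -12] -> 6
  [-14, -39, 17, 9] -> [17, 9] -> 2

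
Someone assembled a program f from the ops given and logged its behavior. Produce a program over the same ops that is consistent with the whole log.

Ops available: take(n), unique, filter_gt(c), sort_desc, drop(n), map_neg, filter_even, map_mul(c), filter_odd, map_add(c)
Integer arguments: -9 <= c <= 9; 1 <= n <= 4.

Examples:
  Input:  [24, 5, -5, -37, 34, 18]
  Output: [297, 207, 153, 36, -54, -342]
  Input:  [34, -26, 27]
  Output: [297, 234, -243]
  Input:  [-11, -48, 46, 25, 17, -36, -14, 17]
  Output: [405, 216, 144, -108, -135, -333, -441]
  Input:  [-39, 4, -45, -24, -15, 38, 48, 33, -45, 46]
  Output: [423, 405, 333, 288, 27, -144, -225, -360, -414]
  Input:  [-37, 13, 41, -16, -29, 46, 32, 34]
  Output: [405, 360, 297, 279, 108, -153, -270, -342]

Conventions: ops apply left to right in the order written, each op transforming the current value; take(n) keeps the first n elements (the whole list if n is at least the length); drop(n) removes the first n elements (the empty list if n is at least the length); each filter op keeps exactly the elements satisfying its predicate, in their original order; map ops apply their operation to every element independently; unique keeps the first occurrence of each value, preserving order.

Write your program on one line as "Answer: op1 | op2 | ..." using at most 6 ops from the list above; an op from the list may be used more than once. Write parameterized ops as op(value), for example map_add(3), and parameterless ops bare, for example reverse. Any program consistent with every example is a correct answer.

sort_desc | unique | map_mul(-9) | map_neg | map_add(-9)

Check, running the answer program on each example:
  [24, 5, -5, -37, 34, 18] -> [34, 24, 18, 5, -5, -37] -> [34, 24, 18, 5, -5, -37] -> [-306, -216, -162, -45, 45, 333] -> [306, 216, 162, 45, -45, -333] -> [297, 207, 153, 36, -54, -342]
  [34, -26, 27] -> [34, 27, -26] -> [34, 27, -26] -> [-306, -243, 234] -> [306, 243, -234] -> [297, 234, -243]
  [-11, -48, 46, 25, 17, -36, -14, 17] -> [46, 25, 17, 17, -11, -14, -36, -48] -> [46, 25, 17, -11, -14, -36, -48] -> [-414, -225, -153, 99, 126, 324, 432] -> [414, 225, 153, -99, -126, -324, -432] -> [405, 216, 144, -108, -135, -333, -441]
  [-39, 4, -45, -24, -15, 38, 48, 33, -45, 46] -> [48, 46, 38, 33, 4, -15, -24, -39, -45, -45] -> [48, 46, 38, 33, 4, -15, -24, -39, -45] -> [-432, -414, -342, -297, -36, 135, 216, 351, 405] -> [432, 414, 342, 297, 36, -135, -216, -351, -405] -> [423, 405, 333, 288, 27, -144, -225, -360, -414]
  [-37, 13, 41, -16, -29, 46, 32, 34] -> [46, 41, 34, 32, 13, -16, -29, -37] -> [46, 41, 34, 32, 13, -16, -29, -37] -> [-414, -369, -306, -288, -117, 144, 261, 333] -> [414, 369, 306, 288, 117, -144, -261, -333] -> [405, 360, 297, 279, 108, -153, -270, -342]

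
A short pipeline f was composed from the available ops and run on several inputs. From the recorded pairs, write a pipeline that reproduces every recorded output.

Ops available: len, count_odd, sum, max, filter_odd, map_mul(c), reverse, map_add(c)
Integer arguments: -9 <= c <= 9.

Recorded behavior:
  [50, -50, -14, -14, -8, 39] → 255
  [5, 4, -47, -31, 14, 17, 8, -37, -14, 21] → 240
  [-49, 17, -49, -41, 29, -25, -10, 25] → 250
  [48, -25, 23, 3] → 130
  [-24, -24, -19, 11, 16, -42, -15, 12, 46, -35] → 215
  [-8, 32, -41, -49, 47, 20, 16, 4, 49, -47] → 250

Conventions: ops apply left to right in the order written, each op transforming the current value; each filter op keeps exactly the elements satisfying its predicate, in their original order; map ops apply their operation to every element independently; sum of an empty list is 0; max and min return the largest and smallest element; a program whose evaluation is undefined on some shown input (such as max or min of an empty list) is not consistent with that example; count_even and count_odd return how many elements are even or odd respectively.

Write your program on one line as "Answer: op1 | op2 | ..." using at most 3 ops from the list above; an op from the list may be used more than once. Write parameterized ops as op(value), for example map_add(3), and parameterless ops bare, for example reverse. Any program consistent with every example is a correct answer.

map_add(-1) | map_mul(-5) | max

Check, running the answer program on each example:
  [50, -50, -14, -14, -8, 39] -> [49, -51, -15, -15, -9, 38] -> [-245, 255, 75, 75, 45, -190] -> 255
  [5, 4, -47, -31, 14, 17, 8, -37, -14, 21] -> [4, 3, -48, -32, 13, 16, 7, -38, -15, 20] -> [-20, -15, 240, 160, -65, -80, -35, 190, 75, -100] -> 240
  [-49, 17, -49, -41, 29, -25, -10, 25] -> [-50, 16, -50, -42, 28, -26, -11, 24] -> [250, -80, 250, 210, -140, 130, 55, -120] -> 250
  [48, -25, 23, 3] -> [47, -26, 22, 2] -> [-235, 130, -110, -10] -> 130
  [-24, -24, -19, 11, 16, -42, -15, 12, 46, -35] -> [-25, -25, -20, 10, 15, -43, -16, 11, 45, -36] -> [125, 125, 100, -50, -75, 215, 80, -55, -225, 180] -> 215
  [-8, 32, -41, -49, 47, 20, 16, 4, 49, -47] -> [-9, 31, -42, -50, 46, 19, 15, 3, 48, -48] -> [45, -155, 210, 250, -230, -95, -75, -15, -240, 240] -> 250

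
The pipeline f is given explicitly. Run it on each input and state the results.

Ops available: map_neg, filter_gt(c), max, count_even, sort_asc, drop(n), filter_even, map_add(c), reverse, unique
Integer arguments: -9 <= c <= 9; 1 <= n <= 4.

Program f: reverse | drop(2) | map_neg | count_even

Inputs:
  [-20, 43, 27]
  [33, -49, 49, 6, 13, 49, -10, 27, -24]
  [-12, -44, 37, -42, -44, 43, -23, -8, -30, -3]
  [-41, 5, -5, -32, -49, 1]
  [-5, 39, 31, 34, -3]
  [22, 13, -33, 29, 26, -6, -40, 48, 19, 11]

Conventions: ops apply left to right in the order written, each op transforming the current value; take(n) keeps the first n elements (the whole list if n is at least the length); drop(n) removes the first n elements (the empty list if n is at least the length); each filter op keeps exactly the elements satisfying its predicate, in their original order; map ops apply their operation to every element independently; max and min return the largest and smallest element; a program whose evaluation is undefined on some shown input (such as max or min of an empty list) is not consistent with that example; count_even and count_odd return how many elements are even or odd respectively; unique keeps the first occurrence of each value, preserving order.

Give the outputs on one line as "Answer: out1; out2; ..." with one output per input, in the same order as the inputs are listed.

1; 2; 5; 1; 0; 5

Execution, op by op:
  [-20, 43, 27] -> [27, 43, -20] -> [-20] -> [20] -> 1
  [33, -49, 49, 6, 13, 49, -10, 27, -24] -> [-24, 27, -10, 49, 13, 6, 49, -49, 33] -> [-10, 49, 13, 6, 49, -49, 33] -> [10, -49, -13, -6, -49, 49, -33] -> 2
  [-12, -44, 37, -42, -44, 43, -23, -8, -30, -3] -> [-3, -30, -8, -23, 43, -44, -42, 37, -44, -12] -> [-8, -23, 43, -44, -42, 37, -44, -12] -> [8, 23, -43, 44, 42, -37, 44, 12] -> 5
  [-41, 5, -5, -32, -49, 1] -> [1, -49, -32, -5, 5, -41] -> [-32, -5, 5, -41] -> [32, 5, -5, 41] -> 1
  [-5, 39, 31, 34, -3] -> [-3, 34, 31, 39, -5] -> [31, 39, -5] -> [-31, -39, 5] -> 0
  [22, 13, -33, 29, 26, -6, -40, 48, 19, 11] -> [11, 19, 48, -40, -6, 26, 29, -33, 13, 22] -> [48, -40, -6, 26, 29, -33, 13, 22] -> [-48, 40, 6, -26, -29, 33, -13, -22] -> 5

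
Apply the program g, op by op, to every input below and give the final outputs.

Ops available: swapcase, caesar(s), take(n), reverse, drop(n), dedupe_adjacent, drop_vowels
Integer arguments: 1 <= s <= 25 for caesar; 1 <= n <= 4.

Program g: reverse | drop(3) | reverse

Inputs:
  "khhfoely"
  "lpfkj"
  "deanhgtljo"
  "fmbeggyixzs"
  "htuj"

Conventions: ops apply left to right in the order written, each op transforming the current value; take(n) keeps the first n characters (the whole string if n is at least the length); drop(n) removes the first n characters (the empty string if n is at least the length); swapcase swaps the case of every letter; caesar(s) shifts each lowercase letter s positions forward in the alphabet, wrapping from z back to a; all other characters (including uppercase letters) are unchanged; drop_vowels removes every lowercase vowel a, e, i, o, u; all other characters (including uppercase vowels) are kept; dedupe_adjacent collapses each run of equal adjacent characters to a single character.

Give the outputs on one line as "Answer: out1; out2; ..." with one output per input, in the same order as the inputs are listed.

Execution, op by op:
  "khhfoely" -> "yleofhhk" -> "ofhhk" -> "khhfo"
  "lpfkj" -> "jkfpl" -> "pl" -> "lp"
  "deanhgtljo" -> "ojltghnaed" -> "tghnaed" -> "deanhgt"
  "fmbeggyixzs" -> "szxiyggebmf" -> "iyggebmf" -> "fmbeggyi"
  "htuj" -> "juth" -> "h" -> "h"

"khhfo"; "lp"; "deanhgt"; "fmbeggyi"; "h"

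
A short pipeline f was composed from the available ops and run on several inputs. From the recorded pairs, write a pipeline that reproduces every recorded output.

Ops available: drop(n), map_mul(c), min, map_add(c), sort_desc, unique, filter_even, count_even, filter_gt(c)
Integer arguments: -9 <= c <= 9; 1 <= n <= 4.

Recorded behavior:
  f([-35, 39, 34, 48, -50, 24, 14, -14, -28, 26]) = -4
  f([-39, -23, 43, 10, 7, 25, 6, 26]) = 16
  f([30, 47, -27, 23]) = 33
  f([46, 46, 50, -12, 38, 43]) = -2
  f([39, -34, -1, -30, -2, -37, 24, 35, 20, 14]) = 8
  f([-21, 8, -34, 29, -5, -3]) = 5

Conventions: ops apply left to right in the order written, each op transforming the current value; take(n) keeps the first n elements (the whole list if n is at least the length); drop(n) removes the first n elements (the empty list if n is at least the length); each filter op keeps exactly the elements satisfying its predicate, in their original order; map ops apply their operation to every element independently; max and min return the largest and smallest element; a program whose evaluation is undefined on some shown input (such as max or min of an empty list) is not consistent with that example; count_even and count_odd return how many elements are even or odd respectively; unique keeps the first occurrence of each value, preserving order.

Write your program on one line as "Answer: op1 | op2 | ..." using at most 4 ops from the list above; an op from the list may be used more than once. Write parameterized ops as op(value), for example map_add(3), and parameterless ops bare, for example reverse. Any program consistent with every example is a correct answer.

map_add(8) | filter_gt(-7) | map_add(2) | min

Check, running the answer program on each example:
  [-35, 39, 34, 48, -50, 24, 14, -14, -28, 26] -> [-27, 47, 42, 56, -42, 32, 22, -6, -20, 34] -> [47, 42, 56, 32, 22, -6, 34] -> [49, 44, 58, 34, 24, -4, 36] -> -4
  [-39, -23, 43, 10, 7, 25, 6, 26] -> [-31, -15, 51, 18, 15, 33, 14, 34] -> [51, 18, 15, 33, 14, 34] -> [53, 20, 17, 35, 16, 36] -> 16
  [30, 47, -27, 23] -> [38, 55, -19, 31] -> [38, 55, 31] -> [40, 57, 33] -> 33
  [46, 46, 50, -12, 38, 43] -> [54, 54, 58, -4, 46, 51] -> [54, 54, 58, -4, 46, 51] -> [56, 56, 60, -2, 48, 53] -> -2
  [39, -34, -1, -30, -2, -37, 24, 35, 20, 14] -> [47, -26, 7, -22, 6, -29, 32, 43, 28, 22] -> [47, 7, 6, 32, 43, 28, 22] -> [49, 9, 8, 34, 45, 30, 24] -> 8
  [-21, 8, -34, 29, -5, -3] -> [-13, 16, -26, 37, 3, 5] -> [16, 37, 3, 5] -> [18, 39, 5, 7] -> 5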